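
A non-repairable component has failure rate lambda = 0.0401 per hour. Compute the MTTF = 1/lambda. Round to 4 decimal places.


lambda = 0.0401
MTTF = 1 / 0.0401
MTTF = 24.9377

24.9377


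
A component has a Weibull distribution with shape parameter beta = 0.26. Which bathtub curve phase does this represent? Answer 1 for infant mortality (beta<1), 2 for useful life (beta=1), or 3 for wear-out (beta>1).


beta = 0.26
Compare beta to 1:
beta < 1 => infant mortality (phase 1)
beta = 1 => useful life (phase 2)
beta > 1 => wear-out (phase 3)
Since beta = 0.26, this is infant mortality (decreasing failure rate)
Phase = 1

1


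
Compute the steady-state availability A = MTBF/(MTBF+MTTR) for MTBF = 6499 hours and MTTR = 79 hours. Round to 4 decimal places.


MTBF = 6499
MTTR = 79
MTBF + MTTR = 6578
A = 6499 / 6578
A = 0.988

0.988


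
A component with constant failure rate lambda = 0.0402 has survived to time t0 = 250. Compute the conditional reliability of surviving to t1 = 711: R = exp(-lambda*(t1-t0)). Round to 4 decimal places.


lambda = 0.0402
t0 = 250, t1 = 711
t1 - t0 = 461
lambda * (t1-t0) = 0.0402 * 461 = 18.5322
R = exp(-18.5322)
R = 0.0

0.0


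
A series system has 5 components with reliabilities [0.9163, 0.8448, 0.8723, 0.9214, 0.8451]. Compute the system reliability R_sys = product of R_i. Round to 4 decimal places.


Components: [0.9163, 0.8448, 0.8723, 0.9214, 0.8451]
After component 1 (R=0.9163): product = 0.9163
After component 2 (R=0.8448): product = 0.7741
After component 3 (R=0.8723): product = 0.6752
After component 4 (R=0.9214): product = 0.6222
After component 5 (R=0.8451): product = 0.5258
R_sys = 0.5258

0.5258


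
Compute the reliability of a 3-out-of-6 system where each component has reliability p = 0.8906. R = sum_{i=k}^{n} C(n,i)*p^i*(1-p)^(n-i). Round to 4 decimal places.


k = 3, n = 6, p = 0.8906
i=3: C(6,3)=20 * 0.8906^3 * 0.1094^3 = 0.0185
i=4: C(6,4)=15 * 0.8906^4 * 0.1094^2 = 0.1129
i=5: C(6,5)=6 * 0.8906^5 * 0.1094^1 = 0.3678
i=6: C(6,6)=1 * 0.8906^6 * 0.1094^0 = 0.499
R = sum of terms = 0.9982

0.9982


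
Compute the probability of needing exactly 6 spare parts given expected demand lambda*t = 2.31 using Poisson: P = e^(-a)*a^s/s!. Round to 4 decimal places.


a = 2.31, s = 6
e^(-a) = e^(-2.31) = 0.0993
a^s = 2.31^6 = 151.9399
s! = 720
P = 0.0993 * 151.9399 / 720
P = 0.0209

0.0209


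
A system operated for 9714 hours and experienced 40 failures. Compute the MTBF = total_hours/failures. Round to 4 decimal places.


total_hours = 9714
failures = 40
MTBF = 9714 / 40
MTBF = 242.85

242.85


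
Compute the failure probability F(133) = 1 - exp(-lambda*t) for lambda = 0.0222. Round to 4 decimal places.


lambda = 0.0222, t = 133
lambda * t = 2.9526
exp(-2.9526) = 0.0522
F(t) = 1 - 0.0522
F(t) = 0.9478

0.9478


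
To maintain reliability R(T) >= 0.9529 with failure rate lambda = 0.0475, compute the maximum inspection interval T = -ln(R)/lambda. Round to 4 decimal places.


R_target = 0.9529
lambda = 0.0475
-ln(0.9529) = 0.0482
T = 0.0482 / 0.0475
T = 1.0157

1.0157


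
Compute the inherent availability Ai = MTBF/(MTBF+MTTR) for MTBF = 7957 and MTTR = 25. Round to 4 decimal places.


MTBF = 7957
MTTR = 25
MTBF + MTTR = 7982
Ai = 7957 / 7982
Ai = 0.9969

0.9969


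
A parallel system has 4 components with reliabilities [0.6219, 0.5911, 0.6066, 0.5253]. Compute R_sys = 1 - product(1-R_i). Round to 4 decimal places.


Components: [0.6219, 0.5911, 0.6066, 0.5253]
(1 - 0.6219) = 0.3781, running product = 0.3781
(1 - 0.5911) = 0.4089, running product = 0.1546
(1 - 0.6066) = 0.3934, running product = 0.0608
(1 - 0.5253) = 0.4747, running product = 0.0289
Product of (1-R_i) = 0.0289
R_sys = 1 - 0.0289 = 0.9711

0.9711


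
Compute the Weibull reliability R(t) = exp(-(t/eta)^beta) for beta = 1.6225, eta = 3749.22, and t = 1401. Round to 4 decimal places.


beta = 1.6225, eta = 3749.22, t = 1401
t/eta = 1401 / 3749.22 = 0.3737
(t/eta)^beta = 0.3737^1.6225 = 0.2025
R(t) = exp(-0.2025)
R(t) = 0.8167

0.8167


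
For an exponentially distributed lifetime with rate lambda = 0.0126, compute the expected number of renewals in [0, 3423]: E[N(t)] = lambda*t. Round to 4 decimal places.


lambda = 0.0126
t = 3423
E[N(t)] = lambda * t
E[N(t)] = 0.0126 * 3423
E[N(t)] = 43.1298

43.1298


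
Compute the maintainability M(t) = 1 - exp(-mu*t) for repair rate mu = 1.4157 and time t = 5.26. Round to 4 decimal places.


mu = 1.4157, t = 5.26
mu * t = 1.4157 * 5.26 = 7.4466
exp(-7.4466) = 0.0006
M(t) = 1 - 0.0006
M(t) = 0.9994

0.9994


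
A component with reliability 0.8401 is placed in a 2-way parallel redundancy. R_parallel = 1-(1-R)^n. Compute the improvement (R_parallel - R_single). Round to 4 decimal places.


R_single = 0.8401, n = 2
1 - R_single = 0.1599
(1 - R_single)^n = 0.1599^2 = 0.0256
R_parallel = 1 - 0.0256 = 0.9744
Improvement = 0.9744 - 0.8401
Improvement = 0.1343

0.1343


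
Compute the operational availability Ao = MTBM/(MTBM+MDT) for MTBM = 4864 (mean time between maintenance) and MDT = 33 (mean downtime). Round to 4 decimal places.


MTBM = 4864
MDT = 33
MTBM + MDT = 4897
Ao = 4864 / 4897
Ao = 0.9933

0.9933


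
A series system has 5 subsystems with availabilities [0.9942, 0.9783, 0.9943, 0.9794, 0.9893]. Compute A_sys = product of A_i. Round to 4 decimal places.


Subsystems: [0.9942, 0.9783, 0.9943, 0.9794, 0.9893]
After subsystem 1 (A=0.9942): product = 0.9942
After subsystem 2 (A=0.9783): product = 0.9726
After subsystem 3 (A=0.9943): product = 0.9671
After subsystem 4 (A=0.9794): product = 0.9472
After subsystem 5 (A=0.9893): product = 0.937
A_sys = 0.937

0.937


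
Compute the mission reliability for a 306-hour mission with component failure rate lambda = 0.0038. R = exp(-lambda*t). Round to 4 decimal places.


lambda = 0.0038
mission_time = 306
lambda * t = 0.0038 * 306 = 1.1628
R = exp(-1.1628)
R = 0.3126

0.3126


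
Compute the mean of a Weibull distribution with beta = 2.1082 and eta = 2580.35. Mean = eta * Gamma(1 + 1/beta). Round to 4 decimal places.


beta = 2.1082, eta = 2580.35
1/beta = 0.4743
1 + 1/beta = 1.4743
Gamma(1.4743) = 0.8857
Mean = 2580.35 * 0.8857
Mean = 2285.344

2285.344


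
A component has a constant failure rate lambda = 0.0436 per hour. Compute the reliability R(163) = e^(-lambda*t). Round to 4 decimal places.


lambda = 0.0436
t = 163
lambda * t = 7.1068
R(t) = e^(-7.1068)
R(t) = 0.0008

0.0008


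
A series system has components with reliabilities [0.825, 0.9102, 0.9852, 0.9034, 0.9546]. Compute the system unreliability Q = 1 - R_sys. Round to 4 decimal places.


Components: [0.825, 0.9102, 0.9852, 0.9034, 0.9546]
After component 1: product = 0.825
After component 2: product = 0.7509
After component 3: product = 0.7398
After component 4: product = 0.6683
After component 5: product = 0.638
R_sys = 0.638
Q = 1 - 0.638 = 0.362

0.362


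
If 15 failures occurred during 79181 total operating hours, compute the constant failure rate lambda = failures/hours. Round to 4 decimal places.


failures = 15
total_hours = 79181
lambda = 15 / 79181
lambda = 0.0002

0.0002


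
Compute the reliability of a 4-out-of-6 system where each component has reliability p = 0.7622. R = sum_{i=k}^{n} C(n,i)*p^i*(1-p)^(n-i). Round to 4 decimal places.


k = 4, n = 6, p = 0.7622
i=4: C(6,4)=15 * 0.7622^4 * 0.2378^2 = 0.2863
i=5: C(6,5)=6 * 0.7622^5 * 0.2378^1 = 0.367
i=6: C(6,6)=1 * 0.7622^6 * 0.2378^0 = 0.1961
R = sum of terms = 0.8494

0.8494


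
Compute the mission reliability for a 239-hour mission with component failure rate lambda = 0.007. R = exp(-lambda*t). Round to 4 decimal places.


lambda = 0.007
mission_time = 239
lambda * t = 0.007 * 239 = 1.673
R = exp(-1.673)
R = 0.1877

0.1877


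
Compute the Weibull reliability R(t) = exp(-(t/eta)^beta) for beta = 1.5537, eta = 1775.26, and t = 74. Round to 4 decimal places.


beta = 1.5537, eta = 1775.26, t = 74
t/eta = 74 / 1775.26 = 0.0417
(t/eta)^beta = 0.0417^1.5537 = 0.0072
R(t) = exp(-0.0072)
R(t) = 0.9929

0.9929


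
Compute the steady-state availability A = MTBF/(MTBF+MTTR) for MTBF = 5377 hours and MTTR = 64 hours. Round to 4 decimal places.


MTBF = 5377
MTTR = 64
MTBF + MTTR = 5441
A = 5377 / 5441
A = 0.9882

0.9882


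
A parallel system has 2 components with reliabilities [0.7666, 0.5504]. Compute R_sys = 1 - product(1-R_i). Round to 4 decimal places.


Components: [0.7666, 0.5504]
(1 - 0.7666) = 0.2334, running product = 0.2334
(1 - 0.5504) = 0.4496, running product = 0.1049
Product of (1-R_i) = 0.1049
R_sys = 1 - 0.1049 = 0.8951

0.8951


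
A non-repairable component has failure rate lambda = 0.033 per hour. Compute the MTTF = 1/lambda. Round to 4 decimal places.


lambda = 0.033
MTTF = 1 / 0.033
MTTF = 30.303

30.303


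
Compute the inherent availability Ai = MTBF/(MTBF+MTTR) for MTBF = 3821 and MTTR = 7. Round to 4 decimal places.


MTBF = 3821
MTTR = 7
MTBF + MTTR = 3828
Ai = 3821 / 3828
Ai = 0.9982

0.9982


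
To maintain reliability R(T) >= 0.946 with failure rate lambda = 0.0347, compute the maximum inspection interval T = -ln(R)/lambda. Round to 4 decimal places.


R_target = 0.946
lambda = 0.0347
-ln(0.946) = 0.0555
T = 0.0555 / 0.0347
T = 1.5998

1.5998


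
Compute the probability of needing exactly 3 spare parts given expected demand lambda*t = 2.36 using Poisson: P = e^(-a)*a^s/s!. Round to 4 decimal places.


a = 2.36, s = 3
e^(-a) = e^(-2.36) = 0.0944
a^s = 2.36^3 = 13.1443
s! = 6
P = 0.0944 * 13.1443 / 6
P = 0.2068

0.2068


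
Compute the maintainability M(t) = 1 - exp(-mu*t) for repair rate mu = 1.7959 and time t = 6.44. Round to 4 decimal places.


mu = 1.7959, t = 6.44
mu * t = 1.7959 * 6.44 = 11.5656
exp(-11.5656) = 0.0
M(t) = 1 - 0.0
M(t) = 1.0

1.0


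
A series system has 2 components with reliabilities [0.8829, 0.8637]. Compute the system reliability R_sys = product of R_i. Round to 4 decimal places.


Components: [0.8829, 0.8637]
After component 1 (R=0.8829): product = 0.8829
After component 2 (R=0.8637): product = 0.7626
R_sys = 0.7626

0.7626


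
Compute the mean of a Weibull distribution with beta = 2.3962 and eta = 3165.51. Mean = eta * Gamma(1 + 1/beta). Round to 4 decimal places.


beta = 2.3962, eta = 3165.51
1/beta = 0.4173
1 + 1/beta = 1.4173
Gamma(1.4173) = 0.8865
Mean = 3165.51 * 0.8865
Mean = 2806.0862

2806.0862


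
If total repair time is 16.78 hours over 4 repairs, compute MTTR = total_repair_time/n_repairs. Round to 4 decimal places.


total_repair_time = 16.78
n_repairs = 4
MTTR = 16.78 / 4
MTTR = 4.195

4.195


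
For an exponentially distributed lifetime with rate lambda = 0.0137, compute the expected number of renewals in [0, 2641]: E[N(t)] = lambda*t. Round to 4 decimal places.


lambda = 0.0137
t = 2641
E[N(t)] = lambda * t
E[N(t)] = 0.0137 * 2641
E[N(t)] = 36.1817

36.1817


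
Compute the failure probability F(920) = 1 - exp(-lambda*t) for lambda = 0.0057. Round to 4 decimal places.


lambda = 0.0057, t = 920
lambda * t = 5.244
exp(-5.244) = 0.0053
F(t) = 1 - 0.0053
F(t) = 0.9947

0.9947


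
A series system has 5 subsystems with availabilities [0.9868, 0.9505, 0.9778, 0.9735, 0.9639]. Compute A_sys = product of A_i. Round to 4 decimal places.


Subsystems: [0.9868, 0.9505, 0.9778, 0.9735, 0.9639]
After subsystem 1 (A=0.9868): product = 0.9868
After subsystem 2 (A=0.9505): product = 0.938
After subsystem 3 (A=0.9778): product = 0.9171
After subsystem 4 (A=0.9735): product = 0.8928
After subsystem 5 (A=0.9639): product = 0.8606
A_sys = 0.8606

0.8606


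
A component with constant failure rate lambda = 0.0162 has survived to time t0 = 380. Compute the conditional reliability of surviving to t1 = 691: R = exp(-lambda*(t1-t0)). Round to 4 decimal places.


lambda = 0.0162
t0 = 380, t1 = 691
t1 - t0 = 311
lambda * (t1-t0) = 0.0162 * 311 = 5.0382
R = exp(-5.0382)
R = 0.0065

0.0065


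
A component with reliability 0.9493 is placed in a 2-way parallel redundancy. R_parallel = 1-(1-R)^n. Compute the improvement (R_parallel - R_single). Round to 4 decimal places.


R_single = 0.9493, n = 2
1 - R_single = 0.0507
(1 - R_single)^n = 0.0507^2 = 0.0026
R_parallel = 1 - 0.0026 = 0.9974
Improvement = 0.9974 - 0.9493
Improvement = 0.0481

0.0481


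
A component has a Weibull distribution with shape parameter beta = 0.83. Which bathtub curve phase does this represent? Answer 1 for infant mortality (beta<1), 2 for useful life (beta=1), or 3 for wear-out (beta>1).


beta = 0.83
Compare beta to 1:
beta < 1 => infant mortality (phase 1)
beta = 1 => useful life (phase 2)
beta > 1 => wear-out (phase 3)
Since beta = 0.83, this is infant mortality (decreasing failure rate)
Phase = 1

1


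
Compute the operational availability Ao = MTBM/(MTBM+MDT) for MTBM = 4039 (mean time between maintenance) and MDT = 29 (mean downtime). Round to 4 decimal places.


MTBM = 4039
MDT = 29
MTBM + MDT = 4068
Ao = 4039 / 4068
Ao = 0.9929

0.9929


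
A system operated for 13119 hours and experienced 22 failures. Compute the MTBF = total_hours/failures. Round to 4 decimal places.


total_hours = 13119
failures = 22
MTBF = 13119 / 22
MTBF = 596.3182

596.3182


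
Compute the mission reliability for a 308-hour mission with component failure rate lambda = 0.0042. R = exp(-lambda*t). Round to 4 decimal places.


lambda = 0.0042
mission_time = 308
lambda * t = 0.0042 * 308 = 1.2936
R = exp(-1.2936)
R = 0.2743

0.2743


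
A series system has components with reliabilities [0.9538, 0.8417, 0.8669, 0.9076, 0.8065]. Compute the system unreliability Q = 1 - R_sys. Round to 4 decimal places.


Components: [0.9538, 0.8417, 0.8669, 0.9076, 0.8065]
After component 1: product = 0.9538
After component 2: product = 0.8028
After component 3: product = 0.696
After component 4: product = 0.6317
After component 5: product = 0.5094
R_sys = 0.5094
Q = 1 - 0.5094 = 0.4906

0.4906


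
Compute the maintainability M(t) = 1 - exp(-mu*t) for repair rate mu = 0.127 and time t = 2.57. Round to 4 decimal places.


mu = 0.127, t = 2.57
mu * t = 0.127 * 2.57 = 0.3264
exp(-0.3264) = 0.7215
M(t) = 1 - 0.7215
M(t) = 0.2785

0.2785


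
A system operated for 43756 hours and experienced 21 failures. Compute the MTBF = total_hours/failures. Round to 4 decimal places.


total_hours = 43756
failures = 21
MTBF = 43756 / 21
MTBF = 2083.619

2083.619


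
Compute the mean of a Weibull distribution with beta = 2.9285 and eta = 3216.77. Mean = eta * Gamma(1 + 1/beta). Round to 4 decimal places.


beta = 2.9285, eta = 3216.77
1/beta = 0.3415
1 + 1/beta = 1.3415
Gamma(1.3415) = 0.8921
Mean = 3216.77 * 0.8921
Mean = 2869.5285

2869.5285


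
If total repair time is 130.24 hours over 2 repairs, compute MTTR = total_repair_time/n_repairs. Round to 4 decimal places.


total_repair_time = 130.24
n_repairs = 2
MTTR = 130.24 / 2
MTTR = 65.12

65.12


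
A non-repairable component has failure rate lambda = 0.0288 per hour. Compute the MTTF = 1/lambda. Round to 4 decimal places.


lambda = 0.0288
MTTF = 1 / 0.0288
MTTF = 34.7222

34.7222


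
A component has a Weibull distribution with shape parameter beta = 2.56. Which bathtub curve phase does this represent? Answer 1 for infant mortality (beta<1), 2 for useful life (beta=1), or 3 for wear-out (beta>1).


beta = 2.56
Compare beta to 1:
beta < 1 => infant mortality (phase 1)
beta = 1 => useful life (phase 2)
beta > 1 => wear-out (phase 3)
Since beta = 2.56, this is wear-out (increasing failure rate)
Phase = 3

3


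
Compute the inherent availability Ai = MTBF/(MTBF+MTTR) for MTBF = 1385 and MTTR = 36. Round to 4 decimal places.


MTBF = 1385
MTTR = 36
MTBF + MTTR = 1421
Ai = 1385 / 1421
Ai = 0.9747

0.9747


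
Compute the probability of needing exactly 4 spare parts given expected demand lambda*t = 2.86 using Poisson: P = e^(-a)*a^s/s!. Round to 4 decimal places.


a = 2.86, s = 4
e^(-a) = e^(-2.86) = 0.0573
a^s = 2.86^4 = 66.9059
s! = 24
P = 0.0573 * 66.9059 / 24
P = 0.1597

0.1597


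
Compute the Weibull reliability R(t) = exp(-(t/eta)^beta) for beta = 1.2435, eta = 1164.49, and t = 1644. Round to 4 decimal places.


beta = 1.2435, eta = 1164.49, t = 1644
t/eta = 1644 / 1164.49 = 1.4118
(t/eta)^beta = 1.4118^1.2435 = 1.5354
R(t) = exp(-1.5354)
R(t) = 0.2154

0.2154


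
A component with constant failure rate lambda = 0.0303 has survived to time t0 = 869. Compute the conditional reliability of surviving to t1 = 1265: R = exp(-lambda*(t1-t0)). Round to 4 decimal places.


lambda = 0.0303
t0 = 869, t1 = 1265
t1 - t0 = 396
lambda * (t1-t0) = 0.0303 * 396 = 11.9988
R = exp(-11.9988)
R = 0.0

0.0


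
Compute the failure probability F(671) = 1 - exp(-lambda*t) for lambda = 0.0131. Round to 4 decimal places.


lambda = 0.0131, t = 671
lambda * t = 8.7901
exp(-8.7901) = 0.0002
F(t) = 1 - 0.0002
F(t) = 0.9998

0.9998


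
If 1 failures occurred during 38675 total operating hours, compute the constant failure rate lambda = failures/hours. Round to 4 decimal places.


failures = 1
total_hours = 38675
lambda = 1 / 38675
lambda = 0.0

0.0


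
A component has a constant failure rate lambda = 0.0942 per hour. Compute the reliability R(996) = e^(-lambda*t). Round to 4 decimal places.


lambda = 0.0942
t = 996
lambda * t = 93.8232
R(t) = e^(-93.8232)
R(t) = 0.0

0.0


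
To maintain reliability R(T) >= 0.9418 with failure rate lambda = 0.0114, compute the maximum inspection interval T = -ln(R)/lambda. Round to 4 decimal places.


R_target = 0.9418
lambda = 0.0114
-ln(0.9418) = 0.06
T = 0.06 / 0.0114
T = 5.2599

5.2599


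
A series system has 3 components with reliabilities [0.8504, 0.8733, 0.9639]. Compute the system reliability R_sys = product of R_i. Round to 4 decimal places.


Components: [0.8504, 0.8733, 0.9639]
After component 1 (R=0.8504): product = 0.8504
After component 2 (R=0.8733): product = 0.7427
After component 3 (R=0.9639): product = 0.7158
R_sys = 0.7158

0.7158


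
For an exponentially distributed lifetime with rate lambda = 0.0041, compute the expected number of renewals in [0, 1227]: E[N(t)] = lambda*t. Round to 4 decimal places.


lambda = 0.0041
t = 1227
E[N(t)] = lambda * t
E[N(t)] = 0.0041 * 1227
E[N(t)] = 5.0307

5.0307


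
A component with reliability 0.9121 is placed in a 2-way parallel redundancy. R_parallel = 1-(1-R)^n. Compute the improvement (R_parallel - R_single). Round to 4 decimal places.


R_single = 0.9121, n = 2
1 - R_single = 0.0879
(1 - R_single)^n = 0.0879^2 = 0.0077
R_parallel = 1 - 0.0077 = 0.9923
Improvement = 0.9923 - 0.9121
Improvement = 0.0802

0.0802


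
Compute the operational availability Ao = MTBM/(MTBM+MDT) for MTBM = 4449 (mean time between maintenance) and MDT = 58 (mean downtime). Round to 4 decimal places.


MTBM = 4449
MDT = 58
MTBM + MDT = 4507
Ao = 4449 / 4507
Ao = 0.9871

0.9871


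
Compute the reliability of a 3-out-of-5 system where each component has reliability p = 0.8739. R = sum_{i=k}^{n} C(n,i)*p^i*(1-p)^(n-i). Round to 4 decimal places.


k = 3, n = 5, p = 0.8739
i=3: C(5,3)=10 * 0.8739^3 * 0.1261^2 = 0.1061
i=4: C(5,4)=5 * 0.8739^4 * 0.1261^1 = 0.3677
i=5: C(5,5)=1 * 0.8739^5 * 0.1261^0 = 0.5097
R = sum of terms = 0.9835

0.9835


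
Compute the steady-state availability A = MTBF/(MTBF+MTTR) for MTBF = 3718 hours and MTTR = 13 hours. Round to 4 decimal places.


MTBF = 3718
MTTR = 13
MTBF + MTTR = 3731
A = 3718 / 3731
A = 0.9965

0.9965


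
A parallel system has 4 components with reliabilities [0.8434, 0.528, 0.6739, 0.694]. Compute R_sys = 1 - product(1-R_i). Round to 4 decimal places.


Components: [0.8434, 0.528, 0.6739, 0.694]
(1 - 0.8434) = 0.1566, running product = 0.1566
(1 - 0.528) = 0.472, running product = 0.0739
(1 - 0.6739) = 0.3261, running product = 0.0241
(1 - 0.694) = 0.306, running product = 0.0074
Product of (1-R_i) = 0.0074
R_sys = 1 - 0.0074 = 0.9926

0.9926


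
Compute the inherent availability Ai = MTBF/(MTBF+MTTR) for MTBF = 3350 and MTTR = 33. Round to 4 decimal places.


MTBF = 3350
MTTR = 33
MTBF + MTTR = 3383
Ai = 3350 / 3383
Ai = 0.9902

0.9902


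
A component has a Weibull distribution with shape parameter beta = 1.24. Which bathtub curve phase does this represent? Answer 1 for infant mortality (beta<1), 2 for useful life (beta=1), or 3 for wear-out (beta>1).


beta = 1.24
Compare beta to 1:
beta < 1 => infant mortality (phase 1)
beta = 1 => useful life (phase 2)
beta > 1 => wear-out (phase 3)
Since beta = 1.24, this is wear-out (increasing failure rate)
Phase = 3

3


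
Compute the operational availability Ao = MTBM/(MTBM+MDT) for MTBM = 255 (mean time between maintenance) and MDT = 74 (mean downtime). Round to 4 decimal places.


MTBM = 255
MDT = 74
MTBM + MDT = 329
Ao = 255 / 329
Ao = 0.7751

0.7751


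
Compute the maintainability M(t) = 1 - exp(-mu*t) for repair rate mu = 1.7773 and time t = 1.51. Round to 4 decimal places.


mu = 1.7773, t = 1.51
mu * t = 1.7773 * 1.51 = 2.6837
exp(-2.6837) = 0.0683
M(t) = 1 - 0.0683
M(t) = 0.9317

0.9317


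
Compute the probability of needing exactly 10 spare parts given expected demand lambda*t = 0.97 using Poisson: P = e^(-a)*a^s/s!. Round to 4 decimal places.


a = 0.97, s = 10
e^(-a) = e^(-0.97) = 0.3791
a^s = 0.97^10 = 0.7374
s! = 3628800
P = 0.3791 * 0.7374 / 3628800
P = 0.0

0.0


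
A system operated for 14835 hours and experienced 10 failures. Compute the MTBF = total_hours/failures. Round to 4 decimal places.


total_hours = 14835
failures = 10
MTBF = 14835 / 10
MTBF = 1483.5

1483.5


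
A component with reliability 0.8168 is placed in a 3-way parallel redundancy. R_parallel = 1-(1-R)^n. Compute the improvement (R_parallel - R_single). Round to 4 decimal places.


R_single = 0.8168, n = 3
1 - R_single = 0.1832
(1 - R_single)^n = 0.1832^3 = 0.0061
R_parallel = 1 - 0.0061 = 0.9939
Improvement = 0.9939 - 0.8168
Improvement = 0.1771

0.1771


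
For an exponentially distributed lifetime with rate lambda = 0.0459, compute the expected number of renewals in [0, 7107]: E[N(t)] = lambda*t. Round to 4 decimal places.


lambda = 0.0459
t = 7107
E[N(t)] = lambda * t
E[N(t)] = 0.0459 * 7107
E[N(t)] = 326.2113

326.2113


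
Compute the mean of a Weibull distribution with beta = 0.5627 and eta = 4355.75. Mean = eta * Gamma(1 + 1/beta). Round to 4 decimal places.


beta = 0.5627, eta = 4355.75
1/beta = 1.7771
1 + 1/beta = 2.7771
Gamma(2.7771) = 1.6448
Mean = 4355.75 * 1.6448
Mean = 7164.2393

7164.2393


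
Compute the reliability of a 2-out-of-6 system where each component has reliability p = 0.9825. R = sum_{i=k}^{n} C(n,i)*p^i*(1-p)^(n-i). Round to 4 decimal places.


k = 2, n = 6, p = 0.9825
i=2: C(6,2)=15 * 0.9825^2 * 0.0175^4 = 0.0
i=3: C(6,3)=20 * 0.9825^3 * 0.0175^3 = 0.0001
i=4: C(6,4)=15 * 0.9825^4 * 0.0175^2 = 0.0043
i=5: C(6,5)=6 * 0.9825^5 * 0.0175^1 = 0.0961
i=6: C(6,6)=1 * 0.9825^6 * 0.0175^0 = 0.8995
R = sum of terms = 1.0

1.0


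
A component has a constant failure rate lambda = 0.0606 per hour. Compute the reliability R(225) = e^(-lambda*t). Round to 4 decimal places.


lambda = 0.0606
t = 225
lambda * t = 13.635
R(t) = e^(-13.635)
R(t) = 0.0

0.0


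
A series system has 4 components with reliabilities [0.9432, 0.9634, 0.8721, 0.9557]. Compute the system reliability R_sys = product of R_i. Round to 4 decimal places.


Components: [0.9432, 0.9634, 0.8721, 0.9557]
After component 1 (R=0.9432): product = 0.9432
After component 2 (R=0.9634): product = 0.9087
After component 3 (R=0.8721): product = 0.7925
After component 4 (R=0.9557): product = 0.7574
R_sys = 0.7574

0.7574


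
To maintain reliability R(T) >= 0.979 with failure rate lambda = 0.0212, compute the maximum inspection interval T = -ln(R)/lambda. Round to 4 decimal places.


R_target = 0.979
lambda = 0.0212
-ln(0.979) = 0.0212
T = 0.0212 / 0.0212
T = 1.0011

1.0011


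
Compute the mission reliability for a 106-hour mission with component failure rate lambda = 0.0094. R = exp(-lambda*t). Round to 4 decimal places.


lambda = 0.0094
mission_time = 106
lambda * t = 0.0094 * 106 = 0.9964
R = exp(-0.9964)
R = 0.3692

0.3692


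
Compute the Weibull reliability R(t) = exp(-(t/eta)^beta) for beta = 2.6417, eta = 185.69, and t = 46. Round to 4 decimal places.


beta = 2.6417, eta = 185.69, t = 46
t/eta = 46 / 185.69 = 0.2477
(t/eta)^beta = 0.2477^2.6417 = 0.0251
R(t) = exp(-0.0251)
R(t) = 0.9752

0.9752


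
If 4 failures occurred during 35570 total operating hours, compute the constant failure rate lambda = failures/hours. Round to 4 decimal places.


failures = 4
total_hours = 35570
lambda = 4 / 35570
lambda = 0.0001

0.0001


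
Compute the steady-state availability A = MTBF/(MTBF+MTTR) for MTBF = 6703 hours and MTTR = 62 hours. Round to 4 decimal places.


MTBF = 6703
MTTR = 62
MTBF + MTTR = 6765
A = 6703 / 6765
A = 0.9908

0.9908


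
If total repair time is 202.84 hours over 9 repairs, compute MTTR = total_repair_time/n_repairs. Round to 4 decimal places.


total_repair_time = 202.84
n_repairs = 9
MTTR = 202.84 / 9
MTTR = 22.5378

22.5378


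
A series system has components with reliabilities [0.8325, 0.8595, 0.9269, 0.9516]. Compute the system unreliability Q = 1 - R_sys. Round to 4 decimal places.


Components: [0.8325, 0.8595, 0.9269, 0.9516]
After component 1: product = 0.8325
After component 2: product = 0.7155
After component 3: product = 0.6632
After component 4: product = 0.6311
R_sys = 0.6311
Q = 1 - 0.6311 = 0.3689

0.3689


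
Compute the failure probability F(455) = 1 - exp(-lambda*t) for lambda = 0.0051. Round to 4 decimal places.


lambda = 0.0051, t = 455
lambda * t = 2.3205
exp(-2.3205) = 0.0982
F(t) = 1 - 0.0982
F(t) = 0.9018

0.9018


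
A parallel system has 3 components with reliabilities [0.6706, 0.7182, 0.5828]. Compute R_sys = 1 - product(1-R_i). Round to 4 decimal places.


Components: [0.6706, 0.7182, 0.5828]
(1 - 0.6706) = 0.3294, running product = 0.3294
(1 - 0.7182) = 0.2818, running product = 0.0928
(1 - 0.5828) = 0.4172, running product = 0.0387
Product of (1-R_i) = 0.0387
R_sys = 1 - 0.0387 = 0.9613

0.9613


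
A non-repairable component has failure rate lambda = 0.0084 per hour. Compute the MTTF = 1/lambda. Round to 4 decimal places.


lambda = 0.0084
MTTF = 1 / 0.0084
MTTF = 119.0476

119.0476


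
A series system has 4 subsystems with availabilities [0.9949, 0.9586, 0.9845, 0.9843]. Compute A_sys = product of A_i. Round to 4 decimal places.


Subsystems: [0.9949, 0.9586, 0.9845, 0.9843]
After subsystem 1 (A=0.9949): product = 0.9949
After subsystem 2 (A=0.9586): product = 0.9537
After subsystem 3 (A=0.9845): product = 0.9389
After subsystem 4 (A=0.9843): product = 0.9242
A_sys = 0.9242

0.9242


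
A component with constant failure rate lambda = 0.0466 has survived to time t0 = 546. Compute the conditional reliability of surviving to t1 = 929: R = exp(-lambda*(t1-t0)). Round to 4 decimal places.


lambda = 0.0466
t0 = 546, t1 = 929
t1 - t0 = 383
lambda * (t1-t0) = 0.0466 * 383 = 17.8478
R = exp(-17.8478)
R = 0.0

0.0


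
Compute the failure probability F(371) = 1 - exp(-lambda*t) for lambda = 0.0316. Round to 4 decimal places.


lambda = 0.0316, t = 371
lambda * t = 11.7236
exp(-11.7236) = 0.0
F(t) = 1 - 0.0
F(t) = 1.0

1.0


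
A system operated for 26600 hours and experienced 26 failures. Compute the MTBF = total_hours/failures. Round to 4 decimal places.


total_hours = 26600
failures = 26
MTBF = 26600 / 26
MTBF = 1023.0769

1023.0769


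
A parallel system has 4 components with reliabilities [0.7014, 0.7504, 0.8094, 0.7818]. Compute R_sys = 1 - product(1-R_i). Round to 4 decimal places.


Components: [0.7014, 0.7504, 0.8094, 0.7818]
(1 - 0.7014) = 0.2986, running product = 0.2986
(1 - 0.7504) = 0.2496, running product = 0.0745
(1 - 0.8094) = 0.1906, running product = 0.0142
(1 - 0.7818) = 0.2182, running product = 0.0031
Product of (1-R_i) = 0.0031
R_sys = 1 - 0.0031 = 0.9969

0.9969


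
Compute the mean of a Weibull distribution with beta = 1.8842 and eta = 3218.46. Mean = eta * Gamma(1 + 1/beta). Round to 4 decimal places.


beta = 1.8842, eta = 3218.46
1/beta = 0.5307
1 + 1/beta = 1.5307
Gamma(1.5307) = 0.8876
Mean = 3218.46 * 0.8876
Mean = 2856.7353

2856.7353


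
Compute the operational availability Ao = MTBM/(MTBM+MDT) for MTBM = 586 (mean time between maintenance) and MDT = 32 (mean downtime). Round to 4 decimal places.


MTBM = 586
MDT = 32
MTBM + MDT = 618
Ao = 586 / 618
Ao = 0.9482

0.9482


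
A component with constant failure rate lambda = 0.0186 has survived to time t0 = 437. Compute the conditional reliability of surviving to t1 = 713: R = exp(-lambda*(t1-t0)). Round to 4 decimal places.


lambda = 0.0186
t0 = 437, t1 = 713
t1 - t0 = 276
lambda * (t1-t0) = 0.0186 * 276 = 5.1336
R = exp(-5.1336)
R = 0.0059

0.0059


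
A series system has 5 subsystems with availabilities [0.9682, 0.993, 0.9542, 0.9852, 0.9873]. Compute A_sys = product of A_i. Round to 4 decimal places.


Subsystems: [0.9682, 0.993, 0.9542, 0.9852, 0.9873]
After subsystem 1 (A=0.9682): product = 0.9682
After subsystem 2 (A=0.993): product = 0.9614
After subsystem 3 (A=0.9542): product = 0.9174
After subsystem 4 (A=0.9852): product = 0.9038
After subsystem 5 (A=0.9873): product = 0.8923
A_sys = 0.8923

0.8923


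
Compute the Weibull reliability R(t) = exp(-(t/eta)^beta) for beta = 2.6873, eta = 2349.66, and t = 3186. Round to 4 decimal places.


beta = 2.6873, eta = 2349.66, t = 3186
t/eta = 3186 / 2349.66 = 1.3559
(t/eta)^beta = 1.3559^2.6873 = 2.2666
R(t) = exp(-2.2666)
R(t) = 0.1037

0.1037


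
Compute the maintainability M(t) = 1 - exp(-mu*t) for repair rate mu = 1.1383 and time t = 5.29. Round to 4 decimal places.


mu = 1.1383, t = 5.29
mu * t = 1.1383 * 5.29 = 6.0216
exp(-6.0216) = 0.0024
M(t) = 1 - 0.0024
M(t) = 0.9976

0.9976


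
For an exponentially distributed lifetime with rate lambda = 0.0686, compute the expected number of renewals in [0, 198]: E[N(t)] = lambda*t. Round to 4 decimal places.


lambda = 0.0686
t = 198
E[N(t)] = lambda * t
E[N(t)] = 0.0686 * 198
E[N(t)] = 13.5828

13.5828


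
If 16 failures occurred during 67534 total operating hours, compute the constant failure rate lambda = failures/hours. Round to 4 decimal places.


failures = 16
total_hours = 67534
lambda = 16 / 67534
lambda = 0.0002

0.0002


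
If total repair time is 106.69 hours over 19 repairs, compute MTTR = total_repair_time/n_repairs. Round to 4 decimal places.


total_repair_time = 106.69
n_repairs = 19
MTTR = 106.69 / 19
MTTR = 5.6153

5.6153


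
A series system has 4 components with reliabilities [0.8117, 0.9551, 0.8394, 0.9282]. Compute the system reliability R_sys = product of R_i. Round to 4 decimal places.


Components: [0.8117, 0.9551, 0.8394, 0.9282]
After component 1 (R=0.8117): product = 0.8117
After component 2 (R=0.9551): product = 0.7753
After component 3 (R=0.8394): product = 0.6507
After component 4 (R=0.9282): product = 0.604
R_sys = 0.604

0.604


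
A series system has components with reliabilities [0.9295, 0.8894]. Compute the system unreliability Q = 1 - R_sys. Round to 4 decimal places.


Components: [0.9295, 0.8894]
After component 1: product = 0.9295
After component 2: product = 0.8267
R_sys = 0.8267
Q = 1 - 0.8267 = 0.1733

0.1733


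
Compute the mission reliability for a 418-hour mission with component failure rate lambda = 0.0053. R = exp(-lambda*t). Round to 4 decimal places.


lambda = 0.0053
mission_time = 418
lambda * t = 0.0053 * 418 = 2.2154
R = exp(-2.2154)
R = 0.1091

0.1091


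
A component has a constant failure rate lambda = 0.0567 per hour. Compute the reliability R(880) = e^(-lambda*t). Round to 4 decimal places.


lambda = 0.0567
t = 880
lambda * t = 49.896
R(t) = e^(-49.896)
R(t) = 0.0

0.0


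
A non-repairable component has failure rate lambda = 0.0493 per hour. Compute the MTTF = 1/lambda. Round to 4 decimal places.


lambda = 0.0493
MTTF = 1 / 0.0493
MTTF = 20.284

20.284


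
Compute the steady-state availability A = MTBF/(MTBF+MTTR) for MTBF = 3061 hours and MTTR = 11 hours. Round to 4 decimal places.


MTBF = 3061
MTTR = 11
MTBF + MTTR = 3072
A = 3061 / 3072
A = 0.9964

0.9964


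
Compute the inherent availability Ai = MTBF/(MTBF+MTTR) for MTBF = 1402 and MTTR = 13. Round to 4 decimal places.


MTBF = 1402
MTTR = 13
MTBF + MTTR = 1415
Ai = 1402 / 1415
Ai = 0.9908

0.9908


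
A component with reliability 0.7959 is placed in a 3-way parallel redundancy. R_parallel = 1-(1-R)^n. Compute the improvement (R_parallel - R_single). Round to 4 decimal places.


R_single = 0.7959, n = 3
1 - R_single = 0.2041
(1 - R_single)^n = 0.2041^3 = 0.0085
R_parallel = 1 - 0.0085 = 0.9915
Improvement = 0.9915 - 0.7959
Improvement = 0.1956

0.1956


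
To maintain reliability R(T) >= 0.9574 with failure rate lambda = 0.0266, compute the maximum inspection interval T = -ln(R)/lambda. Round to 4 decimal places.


R_target = 0.9574
lambda = 0.0266
-ln(0.9574) = 0.0435
T = 0.0435 / 0.0266
T = 1.6366

1.6366


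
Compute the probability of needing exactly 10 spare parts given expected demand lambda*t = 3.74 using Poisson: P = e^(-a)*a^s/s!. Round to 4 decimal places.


a = 3.74, s = 10
e^(-a) = e^(-3.74) = 0.0238
a^s = 3.74^10 = 535446.4234
s! = 3628800
P = 0.0238 * 535446.4234 / 3628800
P = 0.0035

0.0035


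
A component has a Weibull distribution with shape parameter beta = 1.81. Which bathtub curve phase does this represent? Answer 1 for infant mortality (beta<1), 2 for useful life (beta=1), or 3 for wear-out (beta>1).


beta = 1.81
Compare beta to 1:
beta < 1 => infant mortality (phase 1)
beta = 1 => useful life (phase 2)
beta > 1 => wear-out (phase 3)
Since beta = 1.81, this is wear-out (increasing failure rate)
Phase = 3

3


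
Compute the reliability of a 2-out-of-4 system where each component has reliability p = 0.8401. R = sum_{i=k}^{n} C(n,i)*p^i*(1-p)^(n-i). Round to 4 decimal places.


k = 2, n = 4, p = 0.8401
i=2: C(4,2)=6 * 0.8401^2 * 0.1599^2 = 0.1083
i=3: C(4,3)=4 * 0.8401^3 * 0.1599^1 = 0.3792
i=4: C(4,4)=1 * 0.8401^4 * 0.1599^0 = 0.4981
R = sum of terms = 0.9856

0.9856


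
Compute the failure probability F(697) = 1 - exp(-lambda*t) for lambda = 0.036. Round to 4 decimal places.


lambda = 0.036, t = 697
lambda * t = 25.092
exp(-25.092) = 0.0
F(t) = 1 - 0.0
F(t) = 1.0

1.0


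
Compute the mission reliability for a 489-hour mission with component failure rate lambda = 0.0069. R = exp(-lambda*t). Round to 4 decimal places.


lambda = 0.0069
mission_time = 489
lambda * t = 0.0069 * 489 = 3.3741
R = exp(-3.3741)
R = 0.0342

0.0342


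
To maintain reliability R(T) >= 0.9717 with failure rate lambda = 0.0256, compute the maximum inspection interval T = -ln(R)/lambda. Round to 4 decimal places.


R_target = 0.9717
lambda = 0.0256
-ln(0.9717) = 0.0287
T = 0.0287 / 0.0256
T = 1.1214

1.1214


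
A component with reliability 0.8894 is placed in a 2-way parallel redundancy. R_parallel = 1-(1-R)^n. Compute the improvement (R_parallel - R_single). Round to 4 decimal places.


R_single = 0.8894, n = 2
1 - R_single = 0.1106
(1 - R_single)^n = 0.1106^2 = 0.0122
R_parallel = 1 - 0.0122 = 0.9878
Improvement = 0.9878 - 0.8894
Improvement = 0.0984

0.0984


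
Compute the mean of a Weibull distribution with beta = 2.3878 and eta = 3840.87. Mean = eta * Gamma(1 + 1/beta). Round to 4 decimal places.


beta = 2.3878, eta = 3840.87
1/beta = 0.4188
1 + 1/beta = 1.4188
Gamma(1.4188) = 0.8864
Mean = 3840.87 * 0.8864
Mean = 3404.5483

3404.5483


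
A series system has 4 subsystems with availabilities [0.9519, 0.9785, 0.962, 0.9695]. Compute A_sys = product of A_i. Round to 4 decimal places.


Subsystems: [0.9519, 0.9785, 0.962, 0.9695]
After subsystem 1 (A=0.9519): product = 0.9519
After subsystem 2 (A=0.9785): product = 0.9314
After subsystem 3 (A=0.962): product = 0.896
After subsystem 4 (A=0.9695): product = 0.8687
A_sys = 0.8687

0.8687


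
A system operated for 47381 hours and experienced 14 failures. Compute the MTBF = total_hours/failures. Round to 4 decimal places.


total_hours = 47381
failures = 14
MTBF = 47381 / 14
MTBF = 3384.3571

3384.3571


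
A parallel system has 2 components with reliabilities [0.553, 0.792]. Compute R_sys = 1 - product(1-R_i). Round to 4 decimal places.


Components: [0.553, 0.792]
(1 - 0.553) = 0.447, running product = 0.447
(1 - 0.792) = 0.208, running product = 0.093
Product of (1-R_i) = 0.093
R_sys = 1 - 0.093 = 0.907

0.907


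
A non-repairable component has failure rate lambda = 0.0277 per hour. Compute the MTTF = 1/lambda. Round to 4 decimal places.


lambda = 0.0277
MTTF = 1 / 0.0277
MTTF = 36.1011

36.1011


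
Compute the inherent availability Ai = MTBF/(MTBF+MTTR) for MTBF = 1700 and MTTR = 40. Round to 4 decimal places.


MTBF = 1700
MTTR = 40
MTBF + MTTR = 1740
Ai = 1700 / 1740
Ai = 0.977

0.977


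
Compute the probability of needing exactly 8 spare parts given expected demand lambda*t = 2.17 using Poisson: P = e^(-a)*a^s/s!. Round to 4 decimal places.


a = 2.17, s = 8
e^(-a) = e^(-2.17) = 0.1142
a^s = 2.17^8 = 491.6747
s! = 40320
P = 0.1142 * 491.6747 / 40320
P = 0.0014

0.0014


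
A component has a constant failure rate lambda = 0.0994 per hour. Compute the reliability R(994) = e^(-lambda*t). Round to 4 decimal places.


lambda = 0.0994
t = 994
lambda * t = 98.8036
R(t) = e^(-98.8036)
R(t) = 0.0

0.0


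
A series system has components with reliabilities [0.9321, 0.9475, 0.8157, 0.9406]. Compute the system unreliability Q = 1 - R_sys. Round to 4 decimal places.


Components: [0.9321, 0.9475, 0.8157, 0.9406]
After component 1: product = 0.9321
After component 2: product = 0.8832
After component 3: product = 0.7204
After component 4: product = 0.6776
R_sys = 0.6776
Q = 1 - 0.6776 = 0.3224

0.3224


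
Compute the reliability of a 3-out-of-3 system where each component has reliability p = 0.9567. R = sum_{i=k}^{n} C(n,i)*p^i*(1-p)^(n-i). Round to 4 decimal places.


k = 3, n = 3, p = 0.9567
i=3: C(3,3)=1 * 0.9567^3 * 0.0433^0 = 0.8756
R = sum of terms = 0.8756

0.8756


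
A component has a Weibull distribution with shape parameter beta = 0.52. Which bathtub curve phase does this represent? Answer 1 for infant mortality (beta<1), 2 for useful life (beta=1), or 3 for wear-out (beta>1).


beta = 0.52
Compare beta to 1:
beta < 1 => infant mortality (phase 1)
beta = 1 => useful life (phase 2)
beta > 1 => wear-out (phase 3)
Since beta = 0.52, this is infant mortality (decreasing failure rate)
Phase = 1

1


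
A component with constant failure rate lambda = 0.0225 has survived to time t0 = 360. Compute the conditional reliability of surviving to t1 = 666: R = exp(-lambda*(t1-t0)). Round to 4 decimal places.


lambda = 0.0225
t0 = 360, t1 = 666
t1 - t0 = 306
lambda * (t1-t0) = 0.0225 * 306 = 6.885
R = exp(-6.885)
R = 0.001

0.001


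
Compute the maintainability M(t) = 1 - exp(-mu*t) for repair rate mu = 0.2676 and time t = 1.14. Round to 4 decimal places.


mu = 0.2676, t = 1.14
mu * t = 0.2676 * 1.14 = 0.3051
exp(-0.3051) = 0.7371
M(t) = 1 - 0.7371
M(t) = 0.2629

0.2629


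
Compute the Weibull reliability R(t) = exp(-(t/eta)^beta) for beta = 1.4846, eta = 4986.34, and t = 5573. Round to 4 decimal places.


beta = 1.4846, eta = 4986.34, t = 5573
t/eta = 5573 / 4986.34 = 1.1177
(t/eta)^beta = 1.1177^1.4846 = 1.1796
R(t) = exp(-1.1796)
R(t) = 0.3074

0.3074


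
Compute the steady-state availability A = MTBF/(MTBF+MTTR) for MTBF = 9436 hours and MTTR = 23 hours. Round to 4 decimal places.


MTBF = 9436
MTTR = 23
MTBF + MTTR = 9459
A = 9436 / 9459
A = 0.9976

0.9976


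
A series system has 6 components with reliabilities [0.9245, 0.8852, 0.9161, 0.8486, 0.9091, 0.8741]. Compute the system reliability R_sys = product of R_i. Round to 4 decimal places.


Components: [0.9245, 0.8852, 0.9161, 0.8486, 0.9091, 0.8741]
After component 1 (R=0.9245): product = 0.9245
After component 2 (R=0.8852): product = 0.8184
After component 3 (R=0.9161): product = 0.7497
After component 4 (R=0.8486): product = 0.6362
After component 5 (R=0.9091): product = 0.5784
After component 6 (R=0.8741): product = 0.5056
R_sys = 0.5056

0.5056
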